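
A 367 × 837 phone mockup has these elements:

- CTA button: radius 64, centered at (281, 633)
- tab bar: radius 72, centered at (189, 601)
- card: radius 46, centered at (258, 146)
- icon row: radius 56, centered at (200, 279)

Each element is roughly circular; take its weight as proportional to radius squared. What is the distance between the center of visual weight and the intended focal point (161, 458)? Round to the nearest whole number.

≈ 68

Weights ∝ r²: CTA button 64² = 4096, tab bar 72² = 5184, card 46² = 2116, icon row 56² = 3136; Σw = 14532.
x: (4096·281 + 5184·189 + 2116·258 + 3136·200) / 14532 = 3303880 / 14532 ≈ 227.35
y: (4096·633 + 5184·601 + 2116·146 + 3136·279) / 14532 = 6892232 / 14532 ≈ 474.28
Relative to (161, 458): Δ = (66.35, 16.28); |Δ| = √(66.35² + 16.28²) ≈ 68.32.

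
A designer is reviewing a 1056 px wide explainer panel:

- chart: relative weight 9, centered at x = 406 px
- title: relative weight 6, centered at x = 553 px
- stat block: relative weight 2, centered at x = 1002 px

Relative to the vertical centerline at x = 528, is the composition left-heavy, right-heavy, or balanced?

Total weight = 9 + 6 + 2 = 17.
x: (9·406 + 6·553 + 2·1002) / 17 = 8976 / 17 ≈ 528.00
528.00 = 528 exactly: balanced.

balanced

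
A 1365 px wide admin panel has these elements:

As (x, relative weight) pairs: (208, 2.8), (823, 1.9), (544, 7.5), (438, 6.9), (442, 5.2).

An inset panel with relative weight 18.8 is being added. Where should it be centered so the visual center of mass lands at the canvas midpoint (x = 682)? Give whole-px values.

After adding the inset panel, total weight = 2.8 + 1.9 + 7.5 + 6.9 + 5.2 + 18.8 = 43.1.
x: target moment 43.1×682 = 29394.2; current 2.8·208 + 1.9·823 + 7.5·544 + 6.9·438 + 5.2·442 = 11546.7; the inset panel supplies 17847.5, so x = 17847.5/18.8 ≈ 949.34.

x ≈ 949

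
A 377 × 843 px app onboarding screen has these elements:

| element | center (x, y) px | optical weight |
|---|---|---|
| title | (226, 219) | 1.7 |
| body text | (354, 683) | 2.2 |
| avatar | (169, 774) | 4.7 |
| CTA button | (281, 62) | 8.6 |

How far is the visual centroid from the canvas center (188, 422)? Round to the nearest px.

≈ 97 px

Total weight = 1.7 + 2.2 + 4.7 + 8.6 = 17.2.
x: (1.7·226 + 2.2·354 + 4.7·169 + 8.6·281) / 17.2 = 4373.9 / 17.2 ≈ 254.30
y: (1.7·219 + 2.2·683 + 4.7·774 + 8.6·62) / 17.2 = 6045.9 / 17.2 ≈ 351.51
Offset from (188, 422): Δx ≈ 66.30, Δy ≈ -70.49; distance = √(Δx² + Δy²) ≈ 96.77.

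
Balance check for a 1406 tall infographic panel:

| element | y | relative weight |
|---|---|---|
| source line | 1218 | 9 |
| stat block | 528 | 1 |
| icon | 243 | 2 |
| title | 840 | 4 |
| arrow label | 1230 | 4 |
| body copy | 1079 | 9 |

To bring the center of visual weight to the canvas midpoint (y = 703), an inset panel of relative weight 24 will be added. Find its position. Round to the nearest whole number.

y ≈ 304

After adding the inset panel, total weight = 9 + 1 + 2 + 4 + 4 + 9 + 24 = 53.
y: target moment 53×703 = 37259; current 9·1218 + 1·528 + 2·243 + 4·840 + 4·1230 + 9·1079 = 29967; the inset panel supplies 7292, so y = 7292/24 ≈ 303.83.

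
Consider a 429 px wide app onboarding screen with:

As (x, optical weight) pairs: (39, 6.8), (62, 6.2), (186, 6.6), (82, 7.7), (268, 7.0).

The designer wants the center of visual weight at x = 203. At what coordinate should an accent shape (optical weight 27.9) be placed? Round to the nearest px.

x ≈ 295

After adding the accent shape, total weight = 6.8 + 6.2 + 6.6 + 7.7 + 7.0 + 27.9 = 62.2.
Along x: (4384.6 + 27.9·x) / 62.2 = 203 (existing moment 6.8·39 + 6.2·62 + 6.6·186 + 7.7·82 + 7.0·268 = 4384.6) ⇒ x = (12626.6 − 4384.6) / 27.9 ≈ 295.41.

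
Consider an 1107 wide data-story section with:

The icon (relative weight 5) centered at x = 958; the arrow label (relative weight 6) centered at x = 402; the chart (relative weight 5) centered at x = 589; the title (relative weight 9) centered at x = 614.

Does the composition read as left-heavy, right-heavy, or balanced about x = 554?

Total weight = 5 + 6 + 5 + 9 = 25.
x-moment: 5·958 + 6·402 + 5·589 + 9·614 = 15673; centroid 15673/25 ≈ 626.92.
Since 626.9 is right of 554, the composition reads right-heavy.

right-heavy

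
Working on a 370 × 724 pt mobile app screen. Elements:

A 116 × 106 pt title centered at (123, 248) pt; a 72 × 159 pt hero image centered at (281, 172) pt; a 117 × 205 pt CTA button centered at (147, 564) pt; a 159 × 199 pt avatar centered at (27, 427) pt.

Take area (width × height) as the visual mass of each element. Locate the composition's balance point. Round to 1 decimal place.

Areas: title 116·106 = 12296, hero image 72·159 = 11448, CTA button 117·205 = 23985, avatar 159·199 = 31641. Total weight = 79370.
Σw·x = 12296·123 + 11448·281 + 23985·147 + 31641·27 = 9109398, so x̄ = 9109398/79370 ≈ 114.77.
Σw·y = 12296·248 + 11448·172 + 23985·564 + 31641·427 = 32056711, so ȳ = 32056711/79370 ≈ 403.89.

(114.8, 403.9)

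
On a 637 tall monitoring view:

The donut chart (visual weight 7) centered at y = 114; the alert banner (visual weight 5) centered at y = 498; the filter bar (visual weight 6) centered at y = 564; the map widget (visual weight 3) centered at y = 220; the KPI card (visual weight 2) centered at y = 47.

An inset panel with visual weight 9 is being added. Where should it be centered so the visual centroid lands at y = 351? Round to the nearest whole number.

y ≈ 423

New total weight: (7 + 5 + 6 + 3 + 2) + 9 = 32.
y: target moment 32×351 = 11232; current 7·114 + 5·498 + 6·564 + 3·220 + 2·47 = 7426; the inset panel supplies 3806, so y = 3806/9 ≈ 422.89.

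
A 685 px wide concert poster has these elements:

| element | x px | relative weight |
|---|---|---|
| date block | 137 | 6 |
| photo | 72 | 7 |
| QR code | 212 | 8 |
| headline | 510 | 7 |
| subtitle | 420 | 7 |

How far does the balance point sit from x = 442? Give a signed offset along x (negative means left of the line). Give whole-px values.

≈ -170 px

Σw = 6 + 7 + 8 + 7 + 7 = 35.
Σw·x = 6·137 + 7·72 + 8·212 + 7·510 + 7·420 = 9532, so x̄ = 9532/35 ≈ 272.34.
Against x = 442, that's 272.34 − 442 = -169.66.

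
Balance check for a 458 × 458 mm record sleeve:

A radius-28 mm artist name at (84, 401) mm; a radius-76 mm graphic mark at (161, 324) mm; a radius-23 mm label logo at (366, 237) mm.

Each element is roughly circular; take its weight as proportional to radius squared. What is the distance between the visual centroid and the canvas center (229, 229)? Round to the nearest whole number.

Weights ∝ r²: artist name 28² = 784, graphic mark 76² = 5776, label logo 23² = 529; Σw = 7089.
x-moment: 784·84 + 5776·161 + 529·366 = 1189406; centroid 1189406/7089 ≈ 167.78.
y-moment: 784·401 + 5776·324 + 529·237 = 2311181; centroid 2311181/7089 ≈ 326.02.
From (229, 229): dx = -61.22, dy = 97.02, so the distance is √(dx²+dy²) ≈ 114.72.

≈ 115 mm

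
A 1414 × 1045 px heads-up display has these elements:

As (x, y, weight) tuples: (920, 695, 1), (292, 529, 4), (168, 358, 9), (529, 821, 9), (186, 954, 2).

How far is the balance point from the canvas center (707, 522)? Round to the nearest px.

Weights sum to 1 + 4 + 9 + 9 + 2 = 25.
x: (1·920 + 4·292 + 9·168 + 9·529 + 2·186) / 25 = 8733 / 25 ≈ 349.32
y: (1·695 + 4·529 + 9·358 + 9·821 + 2·954) / 25 = 15330 / 25 ≈ 613.20
Relative to (707, 522): Δ = (-357.68, 91.20); |Δ| = √(-357.68² + 91.20²) ≈ 369.12.

≈ 369 px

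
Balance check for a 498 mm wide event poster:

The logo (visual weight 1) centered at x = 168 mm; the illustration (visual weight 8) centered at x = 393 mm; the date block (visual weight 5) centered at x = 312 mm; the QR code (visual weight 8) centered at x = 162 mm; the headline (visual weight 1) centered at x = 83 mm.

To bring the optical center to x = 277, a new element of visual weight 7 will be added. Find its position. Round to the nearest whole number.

With the new element, Σw becomes 1 + 8 + 5 + 8 + 1 + 7 = 30.
x: target moment 30×277 = 8310; current 1·168 + 8·393 + 5·312 + 8·162 + 1·83 = 6251; the new element supplies 2059, so x = 2059/7 ≈ 294.14.

x ≈ 294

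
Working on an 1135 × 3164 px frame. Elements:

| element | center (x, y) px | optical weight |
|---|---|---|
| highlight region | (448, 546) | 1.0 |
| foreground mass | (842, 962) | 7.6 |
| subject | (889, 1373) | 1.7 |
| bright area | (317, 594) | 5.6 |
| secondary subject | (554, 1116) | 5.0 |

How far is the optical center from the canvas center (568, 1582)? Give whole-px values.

Σw = 1.0 + 7.6 + 1.7 + 5.6 + 5.0 = 20.9.
x: (1.0·448 + 7.6·842 + 1.7·889 + 5.6·317 + 5.0·554) / 20.9 = 12903.7 / 20.9 ≈ 617.40
y: (1.0·546 + 7.6·962 + 1.7·1373 + 5.6·594 + 5.0·1116) / 20.9 = 19097.7 / 20.9 ≈ 913.77
Relative to (568, 1582): Δ = (49.40, -668.23); |Δ| = √(49.40² + -668.23²) ≈ 670.06.

≈ 670 px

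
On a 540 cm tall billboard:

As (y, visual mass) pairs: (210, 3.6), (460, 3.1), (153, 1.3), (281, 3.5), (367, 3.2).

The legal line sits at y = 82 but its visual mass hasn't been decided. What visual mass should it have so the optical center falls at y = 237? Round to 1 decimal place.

Existing Σw = 14.7 (3.6 + 3.1 + 1.3 + 3.5 + 3.2); existing moment 3.6·210 + 3.1·460 + 1.3·153 + 3.5·281 + 3.2·367 = 4538.8.
Set Σw·y/Σw = 237: (4538.8 + 82w) = 237·(14.7 + w).
So w = (237·14.7 − 4538.8)/(82 − 237) = -1054.9/-155 ≈ 6.81.

w ≈ 6.8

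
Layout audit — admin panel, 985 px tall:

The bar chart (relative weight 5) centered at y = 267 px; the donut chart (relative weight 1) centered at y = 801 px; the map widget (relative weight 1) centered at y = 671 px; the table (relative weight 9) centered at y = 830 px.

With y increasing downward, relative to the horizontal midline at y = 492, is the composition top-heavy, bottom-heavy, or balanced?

bottom-heavy

Weights sum to 5 + 1 + 1 + 9 = 16.
Σw·y = 5·267 + 1·801 + 1·671 + 9·830 = 10277, so ȳ = 10277/16 ≈ 642.31.
Since 642.3 is below (larger y than) 492, the composition reads bottom-heavy.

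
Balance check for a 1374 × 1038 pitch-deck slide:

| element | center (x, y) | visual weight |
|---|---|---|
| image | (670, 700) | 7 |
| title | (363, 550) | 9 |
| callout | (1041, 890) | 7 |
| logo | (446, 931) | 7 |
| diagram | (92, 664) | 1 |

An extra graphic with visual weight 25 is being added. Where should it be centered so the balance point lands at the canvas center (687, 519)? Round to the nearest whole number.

(801, 232)

With the extra graphic, Σw becomes 7 + 9 + 7 + 7 + 1 + 25 = 56.
x: target moment 56×687 = 38472; current 7·670 + 9·363 + 7·1041 + 7·446 + 1·92 = 18458; the extra graphic supplies 20014, so x = 20014/25 ≈ 800.56.
y: target moment 56×519 = 29064; current 7·700 + 9·550 + 7·890 + 7·931 + 1·664 = 23261; the extra graphic supplies 5803, so y = 5803/25 ≈ 232.12.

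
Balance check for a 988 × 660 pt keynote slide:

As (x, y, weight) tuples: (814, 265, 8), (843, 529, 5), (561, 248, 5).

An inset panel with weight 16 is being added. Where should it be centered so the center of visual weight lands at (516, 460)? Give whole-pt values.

After adding the inset panel, total weight = 8 + 5 + 5 + 16 = 34.
x: target moment 34×516 = 17544; current 8·814 + 5·843 + 5·561 = 13532; the inset panel supplies 4012, so x = 4012/16 ≈ 250.75.
y: target moment 34×460 = 15640; current 8·265 + 5·529 + 5·248 = 6005; the inset panel supplies 9635, so y = 9635/16 ≈ 602.19.

(251, 602)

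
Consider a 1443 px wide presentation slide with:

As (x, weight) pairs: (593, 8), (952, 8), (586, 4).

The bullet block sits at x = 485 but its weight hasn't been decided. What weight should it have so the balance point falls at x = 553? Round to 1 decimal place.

Existing Σw = 20 (8 + 8 + 4); existing moment 8·593 + 8·952 + 4·586 = 14704.
For the centroid to hit 553: (14704 + w·485) / (20 + w) = 553.
Rearranging, w·(485 − 553) = 553·20 − 14704 = -3644, so w ≈ -3644/-68 = 53.59.

w ≈ 53.6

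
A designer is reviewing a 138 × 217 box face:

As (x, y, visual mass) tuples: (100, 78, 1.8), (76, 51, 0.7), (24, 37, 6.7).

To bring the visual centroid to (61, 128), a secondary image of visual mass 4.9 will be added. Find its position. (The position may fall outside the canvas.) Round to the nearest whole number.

With the secondary image, Σw becomes 1.8 + 0.7 + 6.7 + 4.9 = 14.1.
Along x: (394.0 + 4.9·x) / 14.1 = 61 (existing moment 1.8·100 + 0.7·76 + 6.7·24 = 394.0) ⇒ x = (860.1 − 394.0) / 4.9 ≈ 95.12.
Along y: (424.0 + 4.9·y) / 14.1 = 128 (existing moment 1.8·78 + 0.7·51 + 6.7·37 = 424.0) ⇒ y = (1804.8 − 424.0) / 4.9 ≈ 281.80.

(95, 282)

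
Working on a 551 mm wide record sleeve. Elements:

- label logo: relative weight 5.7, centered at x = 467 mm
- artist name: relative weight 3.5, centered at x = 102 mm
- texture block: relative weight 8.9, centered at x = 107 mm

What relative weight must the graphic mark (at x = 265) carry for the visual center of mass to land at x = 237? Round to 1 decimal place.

w ≈ 11.4

Existing Σw = 18.1 (5.7 + 3.5 + 8.9); existing moment 5.7·467 + 3.5·102 + 8.9·107 = 3971.2.
Balance at x = 237 requires (3971.2 + w·265) / (18.1 + w) = 237.
Rearranging, w·(265 − 237) = 237·18.1 − 3971.2 = 318.5, so w ≈ 318.5/28 = 11.38.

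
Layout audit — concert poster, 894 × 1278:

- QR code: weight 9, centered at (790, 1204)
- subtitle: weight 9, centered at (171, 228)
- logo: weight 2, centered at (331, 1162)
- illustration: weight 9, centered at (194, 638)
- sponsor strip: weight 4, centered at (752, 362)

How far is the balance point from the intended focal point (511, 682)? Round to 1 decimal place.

Σw = 9 + 9 + 2 + 9 + 4 = 33.
x-moment: 9·790 + 9·171 + 2·331 + 9·194 + 4·752 = 14065; centroid 14065/33 ≈ 426.21.
y-moment: 9·1204 + 9·228 + 2·1162 + 9·638 + 4·362 = 22402; centroid 22402/33 ≈ 678.85.
From (511, 682): dx = -84.79, dy = -3.15, so the distance is √(dx²+dy²) ≈ 84.85.

≈ 84.8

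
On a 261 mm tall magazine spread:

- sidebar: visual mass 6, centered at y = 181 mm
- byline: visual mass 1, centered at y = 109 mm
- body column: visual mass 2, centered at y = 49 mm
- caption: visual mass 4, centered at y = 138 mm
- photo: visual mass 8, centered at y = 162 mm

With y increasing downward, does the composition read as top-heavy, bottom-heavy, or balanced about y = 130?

bottom-heavy

Weights sum to 6 + 1 + 2 + 4 + 8 = 21.
Σw·y = 6·181 + 1·109 + 2·49 + 4·138 + 8·162 = 3141, so ȳ = 3141/21 ≈ 149.57.
149.6 lies below (larger y than) the midline 130, so the layout is bottom-heavy.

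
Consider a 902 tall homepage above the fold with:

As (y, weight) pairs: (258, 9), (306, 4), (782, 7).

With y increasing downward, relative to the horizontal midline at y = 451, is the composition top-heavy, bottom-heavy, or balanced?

Σw = 9 + 4 + 7 = 20.
y-moment: 9·258 + 4·306 + 7·782 = 9020; centroid 9020/20 ≈ 451.00.
451.00 = 451 exactly: balanced.

balanced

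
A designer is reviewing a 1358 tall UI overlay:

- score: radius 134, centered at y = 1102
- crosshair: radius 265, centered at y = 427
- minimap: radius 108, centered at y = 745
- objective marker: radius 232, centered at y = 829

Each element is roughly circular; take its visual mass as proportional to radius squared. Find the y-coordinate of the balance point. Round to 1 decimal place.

r² weights: score 134² = 17956, crosshair 265² = 70225, minimap 108² = 11664, objective marker 232² = 53824. Total = 153669.
Σw·y = 17956·1102 + 70225·427 + 11664·745 + 53824·829 = 103083363, so ȳ = 103083363/153669 ≈ 670.81.

y ≈ 670.8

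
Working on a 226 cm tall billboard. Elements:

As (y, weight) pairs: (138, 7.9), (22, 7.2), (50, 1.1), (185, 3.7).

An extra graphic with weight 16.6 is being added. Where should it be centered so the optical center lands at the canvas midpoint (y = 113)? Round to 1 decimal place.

y ≈ 128.7

New total weight: (7.9 + 7.2 + 1.1 + 3.7) + 16.6 = 36.5.
y: target moment 36.5×113 = 4124.5; current 7.9·138 + 7.2·22 + 1.1·50 + 3.7·185 = 1988.1; the extra graphic supplies 2136.4, so y = 2136.4/16.6 ≈ 128.70.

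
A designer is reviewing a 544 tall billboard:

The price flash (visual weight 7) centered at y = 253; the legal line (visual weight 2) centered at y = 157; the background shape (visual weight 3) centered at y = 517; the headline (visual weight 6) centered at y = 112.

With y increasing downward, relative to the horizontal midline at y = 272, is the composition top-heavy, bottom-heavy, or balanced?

Weights sum to 7 + 2 + 3 + 6 = 18.
Σw·y = 7·253 + 2·157 + 3·517 + 6·112 = 4308, so ȳ = 4308/18 ≈ 239.33.
239.3 vs midline 272 → top-heavy.

top-heavy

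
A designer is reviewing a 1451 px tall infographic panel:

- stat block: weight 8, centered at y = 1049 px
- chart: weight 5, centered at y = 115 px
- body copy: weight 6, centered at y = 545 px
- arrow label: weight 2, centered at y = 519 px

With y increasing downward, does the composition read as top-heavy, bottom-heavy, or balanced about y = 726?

top-heavy

Σw = 8 + 5 + 6 + 2 = 21.
Σw·y = 8·1049 + 5·115 + 6·545 + 2·519 = 13275, so ȳ = 13275/21 ≈ 632.14.
632.1 vs midline 726 → top-heavy.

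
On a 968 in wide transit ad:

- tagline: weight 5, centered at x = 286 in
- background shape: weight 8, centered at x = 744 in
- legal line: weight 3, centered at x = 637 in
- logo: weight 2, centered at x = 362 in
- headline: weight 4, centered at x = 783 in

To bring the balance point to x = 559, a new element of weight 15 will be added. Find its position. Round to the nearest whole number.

x ≈ 502

With the new element, Σw becomes 5 + 8 + 3 + 2 + 4 + 15 = 37.
x: need Σw·x = 37·559 = 20683. Existing = 5·286 + 8·744 + 3·637 + 2·362 + 4·783 = 13149. Remainder 7534 / 15 ≈ 502.27.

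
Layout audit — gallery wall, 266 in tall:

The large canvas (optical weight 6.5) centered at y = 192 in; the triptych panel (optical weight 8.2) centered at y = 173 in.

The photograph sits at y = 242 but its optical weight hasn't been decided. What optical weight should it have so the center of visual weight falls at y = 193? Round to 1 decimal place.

w ≈ 3.5

Existing Σw = 14.7 (6.5 + 8.2); existing moment 6.5·192 + 8.2·173 = 2666.6.
Balance at y = 193 requires (2666.6 + w·242) / (14.7 + w) = 193.
So w = (193·14.7 − 2666.6)/(242 − 193) = 170.5/49 ≈ 3.48.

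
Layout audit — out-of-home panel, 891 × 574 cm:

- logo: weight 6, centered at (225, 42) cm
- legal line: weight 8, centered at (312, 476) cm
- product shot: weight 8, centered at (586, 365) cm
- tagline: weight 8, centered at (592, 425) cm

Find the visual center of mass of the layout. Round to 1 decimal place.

Weights sum to 6 + 8 + 8 + 8 = 30.
Σw·x = 6·225 + 8·312 + 8·586 + 8·592 = 13270, so x̄ = 13270/30 ≈ 442.33.
Σw·y = 6·42 + 8·476 + 8·365 + 8·425 = 10380, so ȳ = 10380/30 ≈ 346.00.

(442.3, 346.0)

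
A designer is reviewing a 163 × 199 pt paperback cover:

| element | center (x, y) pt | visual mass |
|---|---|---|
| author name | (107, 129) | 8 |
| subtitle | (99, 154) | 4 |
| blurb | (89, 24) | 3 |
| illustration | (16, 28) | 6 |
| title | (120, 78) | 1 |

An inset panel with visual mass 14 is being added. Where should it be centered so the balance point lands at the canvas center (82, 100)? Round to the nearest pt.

New total weight: (8 + 4 + 3 + 6 + 1) + 14 = 36.
x: target moment 36×82 = 2952; current 8·107 + 4·99 + 3·89 + 6·16 + 1·120 = 1735; the inset panel supplies 1217, so x = 1217/14 ≈ 86.93.
y: target moment 36×100 = 3600; current 8·129 + 4·154 + 3·24 + 6·28 + 1·78 = 1966; the inset panel supplies 1634, so y = 1634/14 ≈ 116.71.

(87, 117)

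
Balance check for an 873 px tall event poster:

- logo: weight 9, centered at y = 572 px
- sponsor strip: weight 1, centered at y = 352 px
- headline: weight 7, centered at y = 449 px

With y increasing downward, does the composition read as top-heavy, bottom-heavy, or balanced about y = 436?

bottom-heavy

Weights sum to 9 + 1 + 7 = 17.
y: (9·572 + 1·352 + 7·449) / 17 = 8643 / 17 ≈ 508.41
508.4 vs midline 436 → bottom-heavy.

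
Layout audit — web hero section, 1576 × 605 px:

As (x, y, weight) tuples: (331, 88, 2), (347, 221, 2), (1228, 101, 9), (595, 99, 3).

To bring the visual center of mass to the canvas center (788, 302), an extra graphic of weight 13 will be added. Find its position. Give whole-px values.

After adding the extra graphic, total weight = 2 + 2 + 9 + 3 + 13 = 29.
x: need Σw·x = 29·788 = 22852. Existing = 2·331 + 2·347 + 9·1228 + 3·595 = 14193. Remainder 8659 / 13 ≈ 666.08.
y: need Σw·y = 29·302 = 8758. Existing = 2·88 + 2·221 + 9·101 + 3·99 = 1824. Remainder 6934 / 13 ≈ 533.38.

(666, 533)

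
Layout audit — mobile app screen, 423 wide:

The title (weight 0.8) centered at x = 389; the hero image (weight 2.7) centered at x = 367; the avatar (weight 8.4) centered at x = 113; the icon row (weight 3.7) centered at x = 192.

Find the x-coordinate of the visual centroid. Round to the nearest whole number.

Total weight = 0.8 + 2.7 + 8.4 + 3.7 = 15.6.
Σw·x = 0.8·389 + 2.7·367 + 8.4·113 + 3.7·192 = 2961.7, so x̄ = 2961.7/15.6 ≈ 189.85.

x ≈ 190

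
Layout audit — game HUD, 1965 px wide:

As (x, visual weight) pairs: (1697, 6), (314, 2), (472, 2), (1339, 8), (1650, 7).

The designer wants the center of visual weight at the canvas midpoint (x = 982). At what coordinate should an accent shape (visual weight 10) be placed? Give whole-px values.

x ≈ 35

New total weight: (6 + 2 + 2 + 8 + 7) + 10 = 35.
Along x: (34016 + 10·x) / 35 = 982 (existing moment 6·1697 + 2·314 + 2·472 + 8·1339 + 7·1650 = 34016) ⇒ x = (34370 − 34016) / 10 ≈ 35.40.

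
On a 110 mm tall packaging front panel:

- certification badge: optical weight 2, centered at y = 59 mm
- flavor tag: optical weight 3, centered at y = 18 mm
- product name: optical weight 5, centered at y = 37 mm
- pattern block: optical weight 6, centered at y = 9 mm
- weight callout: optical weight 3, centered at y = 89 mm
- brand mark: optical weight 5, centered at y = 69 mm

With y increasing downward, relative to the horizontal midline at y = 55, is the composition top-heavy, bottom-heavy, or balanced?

top-heavy

Weights sum to 2 + 3 + 5 + 6 + 3 + 5 = 24.
y: moment 1023 / weight 24 ≈ 42.62
42.6 lies above (smaller y than) the midline 55, so the layout is top-heavy.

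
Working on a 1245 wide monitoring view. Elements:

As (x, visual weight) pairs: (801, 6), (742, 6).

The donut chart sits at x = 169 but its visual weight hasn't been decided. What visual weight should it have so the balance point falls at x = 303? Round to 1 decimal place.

Known weights sum to 6 + 6 = 12; their moment is 6·801 + 6·742 = 9258.
Balance at x = 303 requires (9258 + w·169) / (12 + w) = 303.
So w = (303·12 − 9258)/(169 − 303) = -5622/-134 ≈ 41.96.

w ≈ 42.0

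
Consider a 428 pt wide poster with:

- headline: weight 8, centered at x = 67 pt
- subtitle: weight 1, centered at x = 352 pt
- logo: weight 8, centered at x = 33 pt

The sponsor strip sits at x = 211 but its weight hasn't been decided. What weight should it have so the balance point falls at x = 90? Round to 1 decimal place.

w ≈ 3.1

Fixed elements: Σw = 8 + 1 + 8 = 17, Σw·x = 8·67 + 1·352 + 8·33 = 1152.
Set Σw·x/Σw = 90: (1152 + 211w) = 90·(17 + w).
Rearranging, w·(211 − 90) = 90·17 − 1152 = 378, so w ≈ 378/121 = 3.12.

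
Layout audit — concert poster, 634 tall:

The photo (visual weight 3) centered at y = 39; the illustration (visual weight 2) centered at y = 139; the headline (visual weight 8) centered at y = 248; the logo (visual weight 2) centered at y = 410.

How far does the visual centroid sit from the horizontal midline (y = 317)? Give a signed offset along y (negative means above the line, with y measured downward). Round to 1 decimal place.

Weights sum to 3 + 2 + 8 + 2 = 15.
y: (3·39 + 2·139 + 8·248 + 2·410) / 15 = 3199 / 15 ≈ 213.27
Offset from y = 317: 213.27 − 317 ≈ -103.73.

≈ -103.7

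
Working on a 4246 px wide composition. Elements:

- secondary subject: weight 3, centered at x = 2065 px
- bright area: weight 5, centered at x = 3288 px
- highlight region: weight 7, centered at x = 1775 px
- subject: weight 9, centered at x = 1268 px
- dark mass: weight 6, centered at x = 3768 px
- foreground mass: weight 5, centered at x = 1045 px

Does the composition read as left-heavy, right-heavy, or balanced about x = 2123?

balanced

Σw = 3 + 5 + 7 + 9 + 6 + 5 = 35.
Σw·x = 3·2065 + 5·3288 + 7·1775 + 9·1268 + 6·3768 + 5·1045 = 74305, so x̄ = 74305/35 ≈ 2123.00.
The centroid 2123.00 matches the midline at 2123, so the layout is balanced.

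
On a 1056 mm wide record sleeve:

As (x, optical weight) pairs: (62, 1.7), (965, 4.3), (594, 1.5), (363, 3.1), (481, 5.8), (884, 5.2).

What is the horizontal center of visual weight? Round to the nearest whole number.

x ≈ 632

Σw = 1.7 + 4.3 + 1.5 + 3.1 + 5.8 + 5.2 = 21.6.
x-moment: 1.7·62 + 4.3·965 + 1.5·594 + 3.1·363 + 5.8·481 + 5.2·884 = 13657.8; centroid 13657.8/21.6 ≈ 632.31.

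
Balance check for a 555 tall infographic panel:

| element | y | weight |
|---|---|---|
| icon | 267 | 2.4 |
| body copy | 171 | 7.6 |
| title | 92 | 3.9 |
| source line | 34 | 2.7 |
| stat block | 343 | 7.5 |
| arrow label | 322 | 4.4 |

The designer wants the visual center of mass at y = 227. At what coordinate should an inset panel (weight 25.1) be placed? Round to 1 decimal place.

y ≈ 230.6

With the inset panel, Σw becomes 2.4 + 7.6 + 3.9 + 2.7 + 7.5 + 4.4 + 25.1 = 53.6.
y: target moment 53.6×227 = 12167.2; current 2.4·267 + 7.6·171 + 3.9·92 + 2.7·34 + 7.5·343 + 4.4·322 = 6380.3; the inset panel supplies 5786.9, so y = 5786.9/25.1 ≈ 230.55.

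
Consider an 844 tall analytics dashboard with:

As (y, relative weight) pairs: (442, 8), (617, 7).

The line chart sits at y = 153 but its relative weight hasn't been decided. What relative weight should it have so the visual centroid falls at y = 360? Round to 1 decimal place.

Fixed elements: Σw = 8 + 7 = 15, Σw·y = 8·442 + 7·617 = 7855.
Set Σw·y/Σw = 360: (7855 + 153w) = 360·(15 + w).
So w = (360·15 − 7855)/(153 − 360) = -2455/-207 ≈ 11.86.

w ≈ 11.9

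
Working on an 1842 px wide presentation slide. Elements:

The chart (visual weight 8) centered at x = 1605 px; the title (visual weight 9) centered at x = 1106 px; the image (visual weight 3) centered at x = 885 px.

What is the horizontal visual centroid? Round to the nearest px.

Σw = 8 + 9 + 3 = 20.
x: (8·1605 + 9·1106 + 3·885) / 20 = 25449 / 20 ≈ 1272.45

x ≈ 1272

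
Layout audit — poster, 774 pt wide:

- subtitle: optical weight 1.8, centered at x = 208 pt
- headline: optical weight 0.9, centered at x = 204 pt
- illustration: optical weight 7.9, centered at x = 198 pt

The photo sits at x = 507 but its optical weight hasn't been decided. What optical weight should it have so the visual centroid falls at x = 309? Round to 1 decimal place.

w ≈ 5.8

Fixed elements: Σw = 1.8 + 0.9 + 7.9 = 10.6, Σw·x = 1.8·208 + 0.9·204 + 7.9·198 = 2122.2.
For the centroid to hit 309: (2122.2 + w·507) / (10.6 + w) = 309.
Solving: w = (309·10.6 − 2122.2) / (507 − 309) = 1153.2 / 198 ≈ 5.82.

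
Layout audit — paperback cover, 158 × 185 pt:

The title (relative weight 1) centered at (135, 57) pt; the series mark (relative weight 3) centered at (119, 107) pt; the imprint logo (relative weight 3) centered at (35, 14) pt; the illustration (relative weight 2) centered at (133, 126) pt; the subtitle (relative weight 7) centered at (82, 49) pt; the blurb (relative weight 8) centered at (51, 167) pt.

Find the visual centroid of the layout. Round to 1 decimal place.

Σw = 1 + 3 + 3 + 2 + 7 + 8 = 24.
x-moment: 1·135 + 3·119 + 3·35 + 2·133 + 7·82 + 8·51 = 1845; centroid 1845/24 ≈ 76.88.
y-moment: 1·57 + 3·107 + 3·14 + 2·126 + 7·49 + 8·167 = 2351; centroid 2351/24 ≈ 97.96.

(76.9, 98.0)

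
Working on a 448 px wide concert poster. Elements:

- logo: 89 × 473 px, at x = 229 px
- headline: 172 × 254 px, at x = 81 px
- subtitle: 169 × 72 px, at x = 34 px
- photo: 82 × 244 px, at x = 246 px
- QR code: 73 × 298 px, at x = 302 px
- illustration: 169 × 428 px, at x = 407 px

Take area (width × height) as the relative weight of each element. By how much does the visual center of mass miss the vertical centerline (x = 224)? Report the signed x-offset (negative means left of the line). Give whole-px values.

≈ 33 px

Areas → weights: logo 89·473 = 42097, headline 172·254 = 43688, subtitle 169·72 = 12168, photo 82·244 = 20008, QR code 73·298 = 21754, illustration 169·428 = 72332; Σw = 212047.
x: moment 54523453 / weight 212047 ≈ 257.13
Difference: 257.13 − 224 ≈ 33.13.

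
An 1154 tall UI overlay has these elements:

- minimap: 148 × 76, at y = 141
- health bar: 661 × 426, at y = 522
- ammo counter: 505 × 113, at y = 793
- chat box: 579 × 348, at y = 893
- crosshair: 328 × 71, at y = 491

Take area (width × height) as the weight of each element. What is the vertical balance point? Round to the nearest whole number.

y ≈ 670

Areas: minimap 148·76 = 11248, health bar 661·426 = 281586, ammo counter 505·113 = 57065, chat box 579·348 = 201492, crosshair 328·71 = 23288. Total weight = 574679.
y: (11248·141 + 281586·522 + 57065·793 + 201492·893 + 23288·491) / 574679 = 385193169 / 574679 ≈ 670.28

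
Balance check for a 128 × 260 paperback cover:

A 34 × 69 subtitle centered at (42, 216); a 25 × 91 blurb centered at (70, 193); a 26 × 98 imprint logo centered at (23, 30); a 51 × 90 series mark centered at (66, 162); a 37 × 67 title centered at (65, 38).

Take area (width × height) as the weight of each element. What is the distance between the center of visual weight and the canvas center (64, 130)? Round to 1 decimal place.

Areas → weights: subtitle 34·69 = 2346, blurb 25·91 = 2275, imprint logo 26·98 = 2548, series mark 51·90 = 4590, title 37·67 = 2479; Σw = 14238.
x: (2346·42 + 2275·70 + 2548·23 + 4590·66 + 2479·65) / 14238 = 780461 / 14238 ≈ 54.82
y: (2346·216 + 2275·193 + 2548·30 + 4590·162 + 2479·38) / 14238 = 1860033 / 14238 ≈ 130.64
Relative to (64, 130): Δ = (-9.18, 0.64); |Δ| = √(-9.18² + 0.64²) ≈ 9.21.

≈ 9.2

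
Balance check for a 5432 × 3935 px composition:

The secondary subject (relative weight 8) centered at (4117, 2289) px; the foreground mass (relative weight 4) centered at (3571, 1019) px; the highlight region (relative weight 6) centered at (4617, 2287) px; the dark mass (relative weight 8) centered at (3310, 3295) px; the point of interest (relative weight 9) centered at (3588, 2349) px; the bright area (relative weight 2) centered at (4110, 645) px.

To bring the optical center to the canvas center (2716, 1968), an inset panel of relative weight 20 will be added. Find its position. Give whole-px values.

New total weight: (8 + 4 + 6 + 8 + 9 + 2) + 20 = 57.
x: target moment 57×2716 = 154812; current 8·4117 + 4·3571 + 6·4617 + 8·3310 + 9·3588 + 2·4110 = 141914; the inset panel supplies 12898, so x = 12898/20 ≈ 644.90.
y: target moment 57×1968 = 112176; current 8·2289 + 4·1019 + 6·2287 + 8·3295 + 9·2349 + 2·645 = 84901; the inset panel supplies 27275, so y = 27275/20 ≈ 1363.75.

(645, 1364)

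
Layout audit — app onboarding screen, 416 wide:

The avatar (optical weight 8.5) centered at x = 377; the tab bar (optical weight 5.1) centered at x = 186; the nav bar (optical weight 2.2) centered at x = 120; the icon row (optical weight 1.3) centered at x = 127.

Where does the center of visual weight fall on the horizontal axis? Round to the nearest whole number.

x ≈ 268

Σw = 8.5 + 5.1 + 2.2 + 1.3 = 17.1.
Σw·x = 8.5·377 + 5.1·186 + 2.2·120 + 1.3·127 = 4582.2, so x̄ = 4582.2/17.1 ≈ 267.96.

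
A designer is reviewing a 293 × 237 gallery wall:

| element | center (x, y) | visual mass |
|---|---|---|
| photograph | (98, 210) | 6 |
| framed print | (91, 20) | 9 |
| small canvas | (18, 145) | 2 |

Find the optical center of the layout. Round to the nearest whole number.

(85, 102)

Total weight = 6 + 9 + 2 = 17.
Σw·x = 6·98 + 9·91 + 2·18 = 1443, so x̄ = 1443/17 ≈ 84.88.
Σw·y = 6·210 + 9·20 + 2·145 = 1730, so ȳ = 1730/17 ≈ 101.76.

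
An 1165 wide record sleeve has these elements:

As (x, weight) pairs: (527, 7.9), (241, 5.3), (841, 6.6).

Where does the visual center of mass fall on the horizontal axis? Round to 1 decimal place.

Weights sum to 7.9 + 5.3 + 6.6 = 19.8.
x-moment: 7.9·527 + 5.3·241 + 6.6·841 = 10991.2; centroid 10991.2/19.8 ≈ 555.11.

x ≈ 555.1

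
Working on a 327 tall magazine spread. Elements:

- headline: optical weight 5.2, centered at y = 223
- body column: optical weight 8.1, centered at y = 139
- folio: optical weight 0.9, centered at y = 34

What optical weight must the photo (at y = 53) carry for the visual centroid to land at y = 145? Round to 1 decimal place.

w ≈ 2.8

Fixed elements: Σw = 5.2 + 8.1 + 0.9 = 14.2, Σw·y = 5.2·223 + 8.1·139 + 0.9·34 = 2316.1.
Balance at y = 145 requires (2316.1 + w·53) / (14.2 + w) = 145.
Solving: w = (145·14.2 − 2316.1) / (53 − 145) = -257.1 / -92 ≈ 2.79.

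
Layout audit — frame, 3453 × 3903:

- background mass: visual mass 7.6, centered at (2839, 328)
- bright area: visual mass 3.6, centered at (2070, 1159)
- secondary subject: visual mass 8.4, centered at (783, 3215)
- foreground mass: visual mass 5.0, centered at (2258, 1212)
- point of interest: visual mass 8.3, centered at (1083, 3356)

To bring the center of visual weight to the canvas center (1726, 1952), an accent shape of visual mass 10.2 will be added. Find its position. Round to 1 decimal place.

With the accent shape, Σw becomes 7.6 + 3.6 + 8.4 + 5.0 + 8.3 + 10.2 = 43.1.
Along x: (55884.5 + 10.2·x) / 43.1 = 1726 (existing moment 7.6·2839 + 3.6·2070 + 8.4·783 + 5.0·2258 + 8.3·1083 = 55884.5) ⇒ x = (74390.6 − 55884.5) / 10.2 ≈ 1814.32.
Along y: (67586.0 + 10.2·y) / 43.1 = 1952 (existing moment 7.6·328 + 3.6·1159 + 8.4·3215 + 5.0·1212 + 8.3·3356 = 67586.0) ⇒ y = (84131.2 − 67586.0) / 10.2 ≈ 1622.08.

(1814.3, 1622.1)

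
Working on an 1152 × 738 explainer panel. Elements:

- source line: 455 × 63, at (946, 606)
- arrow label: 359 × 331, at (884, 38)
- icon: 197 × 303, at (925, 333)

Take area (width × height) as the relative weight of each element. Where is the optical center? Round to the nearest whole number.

(904, 202)

Areas → weights: source line 455·63 = 28665, arrow label 359·331 = 118829, icon 197·303 = 59691; Σw = 207185.
Σw·x = 28665·946 + 118829·884 + 59691·925 = 187376101, so x̄ = 187376101/207185 ≈ 904.39.
Σw·y = 28665·606 + 118829·38 + 59691·333 = 41763595, so ȳ = 41763595/207185 ≈ 201.58.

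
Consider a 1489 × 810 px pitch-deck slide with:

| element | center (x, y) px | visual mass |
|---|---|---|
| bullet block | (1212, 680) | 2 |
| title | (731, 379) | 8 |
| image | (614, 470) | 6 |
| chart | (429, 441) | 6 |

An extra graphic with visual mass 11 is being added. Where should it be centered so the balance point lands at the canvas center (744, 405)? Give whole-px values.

New total weight: (2 + 8 + 6 + 6) + 11 = 33.
x: target moment 33×744 = 24552; current 2·1212 + 8·731 + 6·614 + 6·429 = 14530; the extra graphic supplies 10022, so x = 10022/11 ≈ 911.09.
y: target moment 33×405 = 13365; current 2·680 + 8·379 + 6·470 + 6·441 = 9858; the extra graphic supplies 3507, so y = 3507/11 ≈ 318.82.

(911, 319)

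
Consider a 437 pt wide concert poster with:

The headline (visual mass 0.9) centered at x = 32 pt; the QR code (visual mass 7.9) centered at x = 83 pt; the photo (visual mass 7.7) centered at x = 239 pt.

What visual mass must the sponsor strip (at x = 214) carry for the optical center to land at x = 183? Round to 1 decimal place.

Existing Σw = 16.5 (0.9 + 7.9 + 7.7); existing moment 0.9·32 + 7.9·83 + 7.7·239 = 2524.8.
For the centroid to hit 183: (2524.8 + w·214) / (16.5 + w) = 183.
Rearranging, w·(214 − 183) = 183·16.5 − 2524.8 = 494.7, so w ≈ 494.7/31 = 15.96.

w ≈ 16.0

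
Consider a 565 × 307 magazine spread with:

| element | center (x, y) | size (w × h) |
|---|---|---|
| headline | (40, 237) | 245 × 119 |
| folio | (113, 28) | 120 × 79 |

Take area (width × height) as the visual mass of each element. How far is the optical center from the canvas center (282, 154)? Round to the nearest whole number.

Taking area as weight: headline 245·119 = 29155, folio 120·79 = 9480. Sum 38635.
Σw·x = 29155·40 + 9480·113 = 2237440, so x̄ = 2237440/38635 ≈ 57.91.
Σw·y = 29155·237 + 9480·28 = 7175175, so ȳ = 7175175/38635 ≈ 185.72.
Relative to (282, 154): Δ = (-224.09, 31.72); |Δ| = √(-224.09² + 31.72²) ≈ 226.32.

≈ 226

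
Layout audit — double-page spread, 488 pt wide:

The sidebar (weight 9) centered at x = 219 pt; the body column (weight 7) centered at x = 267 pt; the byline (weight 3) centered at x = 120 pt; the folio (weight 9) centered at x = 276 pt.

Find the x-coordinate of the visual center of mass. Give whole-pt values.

Total weight = 9 + 7 + 3 + 9 = 28.
x-moment: 9·219 + 7·267 + 3·120 + 9·276 = 6684; centroid 6684/28 ≈ 238.71.

x ≈ 239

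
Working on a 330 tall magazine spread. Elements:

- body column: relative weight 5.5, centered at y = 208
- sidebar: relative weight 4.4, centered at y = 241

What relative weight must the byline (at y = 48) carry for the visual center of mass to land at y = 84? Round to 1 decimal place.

Existing Σw = 9.9 (5.5 + 4.4); existing moment 5.5·208 + 4.4·241 = 2204.4.
For the centroid to hit 84: (2204.4 + w·48) / (9.9 + w) = 84.
Solving: w = (84·9.9 − 2204.4) / (48 − 84) = -1372.8 / -36 ≈ 38.13.

w ≈ 38.1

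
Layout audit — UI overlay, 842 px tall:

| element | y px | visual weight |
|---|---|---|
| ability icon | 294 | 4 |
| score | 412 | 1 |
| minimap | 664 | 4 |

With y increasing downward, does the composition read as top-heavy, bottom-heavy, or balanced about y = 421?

Total weight = 4 + 1 + 4 = 9.
y-moment: 4·294 + 1·412 + 4·664 = 4244; centroid 4244/9 ≈ 471.56.
Since 471.6 is below (larger y than) 421, the composition reads bottom-heavy.

bottom-heavy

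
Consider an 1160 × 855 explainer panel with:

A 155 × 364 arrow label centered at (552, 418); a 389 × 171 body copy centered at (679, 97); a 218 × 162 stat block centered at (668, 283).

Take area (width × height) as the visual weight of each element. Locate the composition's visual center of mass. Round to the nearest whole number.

(631, 253)

Taking area as weight: arrow label 155·364 = 56420, body copy 389·171 = 66519, stat block 218·162 = 35316. Sum 158255.
Σw·x = 56420·552 + 66519·679 + 35316·668 = 99901329, so x̄ = 99901329/158255 ≈ 631.27.
Σw·y = 56420·418 + 66519·97 + 35316·283 = 40030331, so ȳ = 40030331/158255 ≈ 252.95.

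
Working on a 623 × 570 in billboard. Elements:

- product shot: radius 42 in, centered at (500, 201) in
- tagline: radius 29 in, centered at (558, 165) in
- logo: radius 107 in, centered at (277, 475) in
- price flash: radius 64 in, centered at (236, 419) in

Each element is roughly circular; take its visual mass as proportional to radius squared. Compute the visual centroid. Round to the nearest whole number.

Weights ∝ r²: product shot 42² = 1764, tagline 29² = 841, logo 107² = 11449, price flash 64² = 4096; Σw = 18150.
x: (1764·500 + 841·558 + 11449·277 + 4096·236) / 18150 = 5489307 / 18150 ≈ 302.44
y: (1764·201 + 841·165 + 11449·475 + 4096·419) / 18150 = 7647828 / 18150 ≈ 421.37

(302, 421)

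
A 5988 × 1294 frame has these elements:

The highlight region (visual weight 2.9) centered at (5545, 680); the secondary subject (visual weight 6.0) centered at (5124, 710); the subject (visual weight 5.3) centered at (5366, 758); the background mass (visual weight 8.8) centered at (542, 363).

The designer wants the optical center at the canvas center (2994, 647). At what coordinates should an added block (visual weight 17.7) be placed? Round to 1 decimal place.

After adding the added block, total weight = 2.9 + 6.0 + 5.3 + 8.8 + 17.7 = 40.7.
x: target moment 40.7×2994 = 121855.8; current 2.9·5545 + 6.0·5124 + 5.3·5366 + 8.8·542 = 80033.9; the added block supplies 41821.9, so x = 41821.9/17.7 ≈ 2362.82.
y: target moment 40.7×647 = 26332.9; current 2.9·680 + 6.0·710 + 5.3·758 + 8.8·363 = 13443.8; the added block supplies 12889.1, so y = 12889.1/17.7 ≈ 728.20.

(2362.8, 728.2)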